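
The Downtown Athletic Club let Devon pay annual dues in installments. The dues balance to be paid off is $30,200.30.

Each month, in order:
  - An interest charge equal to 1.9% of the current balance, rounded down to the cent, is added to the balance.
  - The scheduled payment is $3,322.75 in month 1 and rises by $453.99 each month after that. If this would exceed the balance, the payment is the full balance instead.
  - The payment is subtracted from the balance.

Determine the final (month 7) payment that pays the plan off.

$6,030.61

Month 1: opening $30,200.30; interest $573.80 → $30,774.10; payment $3,322.75; balance $27,451.35
Month 2: opening $27,451.35; interest $521.57 → $27,972.92; payment $3,776.74; balance $24,196.18
Month 3: opening $24,196.18; interest $459.72 → $24,655.90; payment $4,230.73; balance $20,425.17
Month 4: opening $20,425.17; interest $388.07 → $20,813.24; payment $4,684.72; balance $16,128.52
Month 5: opening $16,128.52; interest $306.44 → $16,434.96; payment $5,138.71; balance $11,296.25
Month 6: opening $11,296.25; interest $214.62 → $11,510.87; payment $5,592.70; balance $5,918.17
Month 7: opening $5,918.17; interest $112.44 → $6,030.61; payment $6,030.61; balance $0.00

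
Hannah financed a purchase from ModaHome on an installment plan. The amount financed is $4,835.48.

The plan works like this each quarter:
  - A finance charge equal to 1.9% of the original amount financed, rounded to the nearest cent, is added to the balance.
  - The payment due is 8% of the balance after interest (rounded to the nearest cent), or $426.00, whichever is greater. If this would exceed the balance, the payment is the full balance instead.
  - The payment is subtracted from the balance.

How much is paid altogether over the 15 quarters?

$6,213.53

Quarter 1: opening $4,835.48; interest $91.87 → $4,927.35; payment $426.00; balance $4,501.35
Quarter 2: opening $4,501.35; interest $91.87 → $4,593.22; payment $426.00; balance $4,167.22
Quarter 3: opening $4,167.22; interest $91.87 → $4,259.09; payment $426.00; balance $3,833.09
Quarter 4: opening $3,833.09; interest $91.87 → $3,924.96; payment $426.00; balance $3,498.96
Quarter 5: opening $3,498.96; interest $91.87 → $3,590.83; payment $426.00; balance $3,164.83
Quarter 6: opening $3,164.83; interest $91.87 → $3,256.70; payment $426.00; balance $2,830.70
Quarter 7: opening $2,830.70; interest $91.87 → $2,922.57; payment $426.00; balance $2,496.57
Quarter 8: opening $2,496.57; interest $91.87 → $2,588.44; payment $426.00; balance $2,162.44
Quarter 9: opening $2,162.44; interest $91.87 → $2,254.31; payment $426.00; balance $1,828.31
Quarter 10: opening $1,828.31; interest $91.87 → $1,920.18; payment $426.00; balance $1,494.18
Quarter 11: opening $1,494.18; interest $91.87 → $1,586.05; payment $426.00; balance $1,160.05
Quarter 12: opening $1,160.05; interest $91.87 → $1,251.92; payment $426.00; balance $825.92
Quarter 13: opening $825.92; interest $91.87 → $917.79; payment $426.00; balance $491.79
Quarter 14: opening $491.79; interest $91.87 → $583.66; payment $426.00; balance $157.66
Quarter 15: opening $157.66; interest $91.87 → $249.53; payment $249.53; balance $0.00
Total paid: $6,213.53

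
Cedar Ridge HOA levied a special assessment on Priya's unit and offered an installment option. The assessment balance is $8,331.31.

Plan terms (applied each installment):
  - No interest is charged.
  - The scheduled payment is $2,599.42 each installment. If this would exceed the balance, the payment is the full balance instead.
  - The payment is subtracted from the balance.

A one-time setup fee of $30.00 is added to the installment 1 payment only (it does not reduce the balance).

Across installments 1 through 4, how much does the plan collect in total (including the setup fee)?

$8,361.31

Installment 1: $8,331.31 − $2,599.42 (+ $30.00 fee) → $5,731.89
Installment 2: $5,731.89 − $2,599.42 → $3,132.47
Installment 3: $3,132.47 − $2,599.42 → $533.05
Installment 4: $533.05 − $533.05 → $0.00
Total paid: $8,361.31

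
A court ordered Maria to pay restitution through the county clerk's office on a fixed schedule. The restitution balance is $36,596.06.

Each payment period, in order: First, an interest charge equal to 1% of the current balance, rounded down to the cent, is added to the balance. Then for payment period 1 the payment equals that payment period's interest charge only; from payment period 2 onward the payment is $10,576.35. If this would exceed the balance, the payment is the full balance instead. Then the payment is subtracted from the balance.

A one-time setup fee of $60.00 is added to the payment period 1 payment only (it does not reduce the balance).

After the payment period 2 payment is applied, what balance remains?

$26,385.67

Payment period 1: $36,596.06 +$365.96 interest = $36,962.02; pay $365.96 (+ $60.00 fee) → $36,596.06
Payment period 2: $36,596.06 +$365.96 interest = $36,962.02; pay $10,576.35 → $26,385.67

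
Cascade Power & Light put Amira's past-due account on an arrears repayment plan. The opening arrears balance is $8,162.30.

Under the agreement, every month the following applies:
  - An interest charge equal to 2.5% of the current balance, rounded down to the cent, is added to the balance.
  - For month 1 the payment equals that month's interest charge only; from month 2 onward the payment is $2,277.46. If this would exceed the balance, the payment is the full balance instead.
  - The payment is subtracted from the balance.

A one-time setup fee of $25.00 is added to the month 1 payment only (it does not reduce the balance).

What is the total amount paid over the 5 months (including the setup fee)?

# | Opening | Interest | Payment | Fee | End bal
1 | $8,162.30 | $204.05 | $204.05 | $25.00 | $8,162.30
2 | $8,162.30 | $204.05 | $2,277.46 | — | $6,088.89
3 | $6,088.89 | $152.22 | $2,277.46 | — | $3,963.65
4 | $3,963.65 | $99.09 | $2,277.46 | — | $1,785.28
5 | $1,785.28 | $44.63 | $1,829.91 | — | $0.00
Total paid: $8,891.34

$8,891.34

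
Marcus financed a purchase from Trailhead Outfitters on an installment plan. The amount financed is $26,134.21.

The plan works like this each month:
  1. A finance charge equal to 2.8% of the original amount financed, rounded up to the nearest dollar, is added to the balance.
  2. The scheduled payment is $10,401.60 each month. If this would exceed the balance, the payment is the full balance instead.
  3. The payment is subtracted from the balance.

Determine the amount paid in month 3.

# | Opening | Interest | Payment | End bal
1 | $26,134.21 | $732.00 | $10,401.60 | $16,464.61
2 | $16,464.61 | $732.00 | $10,401.60 | $6,795.01
3 | $6,795.01 | $732.00 | $7,527.01 | $0.00

$7,527.01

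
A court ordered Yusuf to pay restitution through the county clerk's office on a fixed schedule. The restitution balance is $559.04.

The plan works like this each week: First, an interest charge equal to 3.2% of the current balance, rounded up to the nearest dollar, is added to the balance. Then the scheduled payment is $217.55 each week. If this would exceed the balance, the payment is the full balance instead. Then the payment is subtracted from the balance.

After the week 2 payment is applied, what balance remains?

# | Opening | Interest | Payment | End bal
1 | $559.04 | $18.00 | $217.55 | $359.49
2 | $359.49 | $12.00 | $217.55 | $153.94

$153.94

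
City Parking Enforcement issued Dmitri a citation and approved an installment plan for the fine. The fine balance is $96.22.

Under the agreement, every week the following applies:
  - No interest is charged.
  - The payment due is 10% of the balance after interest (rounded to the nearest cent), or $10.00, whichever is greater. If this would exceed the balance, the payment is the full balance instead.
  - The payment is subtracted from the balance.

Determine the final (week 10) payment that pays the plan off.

$6.22

Week 1: $96.22 − $10.00 → $86.22
Week 2: $86.22 − $10.00 → $76.22
Week 3: $76.22 − $10.00 → $66.22
Week 4: $66.22 − $10.00 → $56.22
Week 5: $56.22 − $10.00 → $46.22
Week 6: $46.22 − $10.00 → $36.22
Week 7: $36.22 − $10.00 → $26.22
Week 8: $26.22 − $10.00 → $16.22
Week 9: $16.22 − $10.00 → $6.22
Week 10: $6.22 − $6.22 → $0.00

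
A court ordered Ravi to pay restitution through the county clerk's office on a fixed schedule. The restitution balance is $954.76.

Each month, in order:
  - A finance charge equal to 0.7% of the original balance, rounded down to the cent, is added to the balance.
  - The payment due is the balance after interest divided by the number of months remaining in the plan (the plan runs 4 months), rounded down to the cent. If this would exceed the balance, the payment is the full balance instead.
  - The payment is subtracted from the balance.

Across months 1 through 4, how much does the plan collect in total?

$981.48

Month 1: opening $954.76; interest $6.68 → $961.44; payment $240.36; balance $721.08
Month 2: opening $721.08; interest $6.68 → $727.76; payment $242.58; balance $485.18
Month 3: opening $485.18; interest $6.68 → $491.86; payment $245.93; balance $245.93
Month 4: opening $245.93; interest $6.68 → $252.61; payment $252.61; balance $0.00
Total paid: $981.48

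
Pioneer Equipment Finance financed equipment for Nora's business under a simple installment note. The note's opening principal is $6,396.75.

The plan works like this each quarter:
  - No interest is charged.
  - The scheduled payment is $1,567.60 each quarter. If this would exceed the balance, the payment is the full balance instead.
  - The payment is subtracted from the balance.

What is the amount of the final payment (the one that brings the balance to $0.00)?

Quarter 1: opening $6,396.75; payment $1,567.60; balance $4,829.15
Quarter 2: opening $4,829.15; payment $1,567.60; balance $3,261.55
Quarter 3: opening $3,261.55; payment $1,567.60; balance $1,693.95
Quarter 4: opening $1,693.95; payment $1,567.60; balance $126.35
Quarter 5: opening $126.35; payment $126.35; balance $0.00

$126.35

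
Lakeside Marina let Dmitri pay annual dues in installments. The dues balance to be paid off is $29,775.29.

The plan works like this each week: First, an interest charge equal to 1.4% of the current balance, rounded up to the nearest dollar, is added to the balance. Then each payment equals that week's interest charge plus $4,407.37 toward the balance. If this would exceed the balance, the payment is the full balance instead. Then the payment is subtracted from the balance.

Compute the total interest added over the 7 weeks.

Week 1: opening $29,775.29; interest $417.00 → $30,192.29; payment $4,824.37; balance $25,367.92
Week 2: opening $25,367.92; interest $356.00 → $25,723.92; payment $4,763.37; balance $20,960.55
Week 3: opening $20,960.55; interest $294.00 → $21,254.55; payment $4,701.37; balance $16,553.18
Week 4: opening $16,553.18; interest $232.00 → $16,785.18; payment $4,639.37; balance $12,145.81
Week 5: opening $12,145.81; interest $171.00 → $12,316.81; payment $4,578.37; balance $7,738.44
Week 6: opening $7,738.44; interest $109.00 → $7,847.44; payment $4,516.37; balance $3,331.07
Week 7: opening $3,331.07; interest $47.00 → $3,378.07; payment $3,378.07; balance $0.00
Total interest: $417.00 + $356.00 + $294.00 + $232.00 + $171.00 + $109.00 + $47.00 = $1,626.00

$1,626.00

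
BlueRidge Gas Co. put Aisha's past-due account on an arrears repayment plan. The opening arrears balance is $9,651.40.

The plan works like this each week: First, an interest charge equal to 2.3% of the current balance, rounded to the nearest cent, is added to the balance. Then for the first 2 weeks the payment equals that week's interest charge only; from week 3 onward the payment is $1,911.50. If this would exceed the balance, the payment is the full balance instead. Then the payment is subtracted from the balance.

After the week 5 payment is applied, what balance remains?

# | Opening | Interest | Payment | End bal
1 | $9,651.40 | $221.98 | $221.98 | $9,651.40
2 | $9,651.40 | $221.98 | $221.98 | $9,651.40
3 | $9,651.40 | $221.98 | $1,911.50 | $7,961.88
4 | $7,961.88 | $183.12 | $1,911.50 | $6,233.50
5 | $6,233.50 | $143.37 | $1,911.50 | $4,465.37

$4,465.37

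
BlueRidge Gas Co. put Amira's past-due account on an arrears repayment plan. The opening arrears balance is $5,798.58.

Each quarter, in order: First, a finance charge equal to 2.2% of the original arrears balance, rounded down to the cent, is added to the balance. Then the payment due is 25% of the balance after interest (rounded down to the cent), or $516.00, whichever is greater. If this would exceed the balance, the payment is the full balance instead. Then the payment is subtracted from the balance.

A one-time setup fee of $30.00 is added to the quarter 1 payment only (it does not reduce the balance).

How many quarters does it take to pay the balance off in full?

10

Quarter 1: opening $5,798.58; interest $127.56 → $5,926.14; payment $1,481.53 (+ $30.00 fee); balance $4,444.61
Quarter 2: opening $4,444.61; interest $127.56 → $4,572.17; payment $1,143.04; balance $3,429.13
Quarter 3: opening $3,429.13; interest $127.56 → $3,556.69; payment $889.17; balance $2,667.52
Quarter 4: opening $2,667.52; interest $127.56 → $2,795.08; payment $698.77; balance $2,096.31
Quarter 5: opening $2,096.31; interest $127.56 → $2,223.87; payment $555.96; balance $1,667.91
Quarter 6: opening $1,667.91; interest $127.56 → $1,795.47; payment $516.00; balance $1,279.47
Quarter 7: opening $1,279.47; interest $127.56 → $1,407.03; payment $516.00; balance $891.03
Quarter 8: opening $891.03; interest $127.56 → $1,018.59; payment $516.00; balance $502.59
Quarter 9: opening $502.59; interest $127.56 → $630.15; payment $516.00; balance $114.15
Quarter 10: opening $114.15; interest $127.56 → $241.71; payment $241.71; balance $0.00
Balance reaches $0.00 in quarter 10.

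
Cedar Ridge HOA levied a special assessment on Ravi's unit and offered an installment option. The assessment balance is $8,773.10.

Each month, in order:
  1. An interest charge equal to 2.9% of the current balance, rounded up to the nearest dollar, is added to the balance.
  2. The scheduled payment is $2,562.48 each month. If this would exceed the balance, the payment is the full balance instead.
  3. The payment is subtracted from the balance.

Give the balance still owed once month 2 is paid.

Month 1: opening $8,773.10; interest $255.00 → $9,028.10; payment $2,562.48; balance $6,465.62
Month 2: opening $6,465.62; interest $188.00 → $6,653.62; payment $2,562.48; balance $4,091.14

$4,091.14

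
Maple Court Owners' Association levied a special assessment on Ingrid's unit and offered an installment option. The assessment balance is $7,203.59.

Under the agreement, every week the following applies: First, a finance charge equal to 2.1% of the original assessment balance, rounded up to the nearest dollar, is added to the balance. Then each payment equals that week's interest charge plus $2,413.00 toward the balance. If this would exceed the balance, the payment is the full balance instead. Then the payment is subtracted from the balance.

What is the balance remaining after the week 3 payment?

$0.00

# | Opening | Interest | Payment | End bal
1 | $7,203.59 | $152.00 | $2,565.00 | $4,790.59
2 | $4,790.59 | $152.00 | $2,565.00 | $2,377.59
3 | $2,377.59 | $152.00 | $2,529.59 | $0.00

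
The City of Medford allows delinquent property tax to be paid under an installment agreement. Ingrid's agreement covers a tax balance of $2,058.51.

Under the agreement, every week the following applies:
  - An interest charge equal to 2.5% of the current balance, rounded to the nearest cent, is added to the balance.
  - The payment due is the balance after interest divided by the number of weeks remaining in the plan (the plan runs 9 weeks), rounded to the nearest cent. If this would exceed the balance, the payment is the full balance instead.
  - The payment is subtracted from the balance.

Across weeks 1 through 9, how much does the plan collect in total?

$2,333.75

Week 1: opening $2,058.51; interest $51.46 → $2,109.97; payment $234.44; balance $1,875.53
Week 2: opening $1,875.53; interest $46.89 → $1,922.42; payment $240.30; balance $1,682.12
Week 3: opening $1,682.12; interest $42.05 → $1,724.17; payment $246.31; balance $1,477.86
Week 4: opening $1,477.86; interest $36.95 → $1,514.81; payment $252.47; balance $1,262.34
Week 5: opening $1,262.34; interest $31.56 → $1,293.90; payment $258.78; balance $1,035.12
Week 6: opening $1,035.12; interest $25.88 → $1,061.00; payment $265.25; balance $795.75
Week 7: opening $795.75; interest $19.89 → $815.64; payment $271.88; balance $543.76
Week 8: opening $543.76; interest $13.59 → $557.35; payment $278.68; balance $278.67
Week 9: opening $278.67; interest $6.97 → $285.64; payment $285.64; balance $0.00
Total paid: $2,333.75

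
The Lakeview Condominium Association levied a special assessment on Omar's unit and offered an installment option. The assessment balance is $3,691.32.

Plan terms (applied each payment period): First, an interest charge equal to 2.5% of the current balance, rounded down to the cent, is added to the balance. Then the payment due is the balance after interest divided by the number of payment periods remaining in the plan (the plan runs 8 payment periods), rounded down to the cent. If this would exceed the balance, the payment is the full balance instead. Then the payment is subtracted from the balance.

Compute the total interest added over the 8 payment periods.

$440.40

# | Opening | Interest | Payment | End bal
1 | $3,691.32 | $92.28 | $472.95 | $3,310.65
2 | $3,310.65 | $82.76 | $484.77 | $2,908.64
3 | $2,908.64 | $72.71 | $496.89 | $2,484.46
4 | $2,484.46 | $62.11 | $509.31 | $2,037.26
5 | $2,037.26 | $50.93 | $522.04 | $1,566.15
6 | $1,566.15 | $39.15 | $535.10 | $1,070.20
7 | $1,070.20 | $26.75 | $548.47 | $548.48
8 | $548.48 | $13.71 | $562.19 | $0.00
Total interest: $92.28 + $82.76 + $72.71 + $62.11 + $50.93 + $39.15 + $26.75 + $13.71 = $440.40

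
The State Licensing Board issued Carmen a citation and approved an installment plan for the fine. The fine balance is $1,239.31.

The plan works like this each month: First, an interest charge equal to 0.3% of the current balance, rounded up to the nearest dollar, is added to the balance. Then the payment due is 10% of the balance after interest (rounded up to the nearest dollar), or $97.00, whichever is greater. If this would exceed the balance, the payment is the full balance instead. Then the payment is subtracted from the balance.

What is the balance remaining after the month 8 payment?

$439.31

Month 1: $1,239.31 +$4.00 interest = $1,243.31; pay $125.00 → $1,118.31
Month 2: $1,118.31 +$4.00 interest = $1,122.31; pay $113.00 → $1,009.31
Month 3: $1,009.31 +$4.00 interest = $1,013.31; pay $102.00 → $911.31
Month 4: $911.31 +$3.00 interest = $914.31; pay $97.00 → $817.31
Month 5: $817.31 +$3.00 interest = $820.31; pay $97.00 → $723.31
Month 6: $723.31 +$3.00 interest = $726.31; pay $97.00 → $629.31
Month 7: $629.31 +$2.00 interest = $631.31; pay $97.00 → $534.31
Month 8: $534.31 +$2.00 interest = $536.31; pay $97.00 → $439.31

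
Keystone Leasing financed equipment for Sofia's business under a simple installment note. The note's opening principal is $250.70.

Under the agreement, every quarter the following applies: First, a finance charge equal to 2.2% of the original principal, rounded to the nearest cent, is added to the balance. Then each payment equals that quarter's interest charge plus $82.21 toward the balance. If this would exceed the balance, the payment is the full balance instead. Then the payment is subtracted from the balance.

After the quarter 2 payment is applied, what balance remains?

Quarter 1: $250.70 +$5.52 interest = $256.22; pay $87.73 → $168.49
Quarter 2: $168.49 +$5.52 interest = $174.01; pay $87.73 → $86.28

$86.28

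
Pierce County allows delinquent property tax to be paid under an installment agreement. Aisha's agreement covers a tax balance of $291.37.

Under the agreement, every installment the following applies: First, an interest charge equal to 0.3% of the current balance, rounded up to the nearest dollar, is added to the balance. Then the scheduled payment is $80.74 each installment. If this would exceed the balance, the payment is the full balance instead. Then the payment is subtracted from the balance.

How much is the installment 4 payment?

# | Opening | Interest | Payment | End bal
1 | $291.37 | $1.00 | $80.74 | $211.63
2 | $211.63 | $1.00 | $80.74 | $131.89
3 | $131.89 | $1.00 | $80.74 | $52.15
4 | $52.15 | $1.00 | $53.15 | $0.00

$53.15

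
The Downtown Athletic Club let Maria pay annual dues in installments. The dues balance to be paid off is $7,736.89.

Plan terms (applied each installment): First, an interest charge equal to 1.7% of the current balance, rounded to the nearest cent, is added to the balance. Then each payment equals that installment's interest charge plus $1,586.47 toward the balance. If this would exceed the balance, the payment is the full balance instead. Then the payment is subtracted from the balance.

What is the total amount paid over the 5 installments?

Installment 1: opening $7,736.89; interest $131.53 → $7,868.42; payment $1,718.00; balance $6,150.42
Installment 2: opening $6,150.42; interest $104.56 → $6,254.98; payment $1,691.03; balance $4,563.95
Installment 3: opening $4,563.95; interest $77.59 → $4,641.54; payment $1,664.06; balance $2,977.48
Installment 4: opening $2,977.48; interest $50.62 → $3,028.10; payment $1,637.09; balance $1,391.01
Installment 5: opening $1,391.01; interest $23.65 → $1,414.66; payment $1,414.66; balance $0.00
Total paid: $8,124.84

$8,124.84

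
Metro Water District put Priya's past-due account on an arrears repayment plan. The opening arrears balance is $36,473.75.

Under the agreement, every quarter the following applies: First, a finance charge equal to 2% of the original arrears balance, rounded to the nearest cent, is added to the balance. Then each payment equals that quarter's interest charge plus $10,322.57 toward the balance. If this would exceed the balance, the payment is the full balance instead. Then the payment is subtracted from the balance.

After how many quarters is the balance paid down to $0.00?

Quarter 1: opening $36,473.75; interest $729.48 → $37,203.23; payment $11,052.05; balance $26,151.18
Quarter 2: opening $26,151.18; interest $729.48 → $26,880.66; payment $11,052.05; balance $15,828.61
Quarter 3: opening $15,828.61; interest $729.48 → $16,558.09; payment $11,052.05; balance $5,506.04
Quarter 4: opening $5,506.04; interest $729.48 → $6,235.52; payment $6,235.52; balance $0.00
Balance reaches $0.00 in quarter 4.

4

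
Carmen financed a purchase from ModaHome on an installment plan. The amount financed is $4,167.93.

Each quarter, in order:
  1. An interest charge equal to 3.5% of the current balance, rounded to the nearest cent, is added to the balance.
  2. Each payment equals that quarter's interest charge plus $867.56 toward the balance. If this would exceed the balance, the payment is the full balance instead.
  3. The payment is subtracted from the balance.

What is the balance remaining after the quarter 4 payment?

$697.69

# | Opening | Interest | Payment | End bal
1 | $4,167.93 | $145.88 | $1,013.44 | $3,300.37
2 | $3,300.37 | $115.51 | $983.07 | $2,432.81
3 | $2,432.81 | $85.15 | $952.71 | $1,565.25
4 | $1,565.25 | $54.78 | $922.34 | $697.69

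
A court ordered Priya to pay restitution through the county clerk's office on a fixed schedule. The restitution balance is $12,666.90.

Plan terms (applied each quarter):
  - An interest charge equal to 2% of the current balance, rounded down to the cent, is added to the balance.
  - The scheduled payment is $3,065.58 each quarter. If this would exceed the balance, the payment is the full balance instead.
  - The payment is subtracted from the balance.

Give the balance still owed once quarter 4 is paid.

$1,075.92

# | Opening | Interest | Payment | End bal
1 | $12,666.90 | $253.33 | $3,065.58 | $9,854.65
2 | $9,854.65 | $197.09 | $3,065.58 | $6,986.16
3 | $6,986.16 | $139.72 | $3,065.58 | $4,060.30
4 | $4,060.30 | $81.20 | $3,065.58 | $1,075.92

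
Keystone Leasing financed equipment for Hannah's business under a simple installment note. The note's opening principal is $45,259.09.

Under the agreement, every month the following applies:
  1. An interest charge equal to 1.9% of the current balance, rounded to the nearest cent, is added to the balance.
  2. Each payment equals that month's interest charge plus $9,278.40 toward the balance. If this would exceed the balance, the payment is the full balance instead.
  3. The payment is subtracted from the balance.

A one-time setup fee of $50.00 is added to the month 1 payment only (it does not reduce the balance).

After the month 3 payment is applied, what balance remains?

$17,423.89

Month 1: $45,259.09 +$859.92 interest = $46,119.01; pay $10,138.32 (+ $50.00 fee) → $35,980.69
Month 2: $35,980.69 +$683.63 interest = $36,664.32; pay $9,962.03 → $26,702.29
Month 3: $26,702.29 +$507.34 interest = $27,209.63; pay $9,785.74 → $17,423.89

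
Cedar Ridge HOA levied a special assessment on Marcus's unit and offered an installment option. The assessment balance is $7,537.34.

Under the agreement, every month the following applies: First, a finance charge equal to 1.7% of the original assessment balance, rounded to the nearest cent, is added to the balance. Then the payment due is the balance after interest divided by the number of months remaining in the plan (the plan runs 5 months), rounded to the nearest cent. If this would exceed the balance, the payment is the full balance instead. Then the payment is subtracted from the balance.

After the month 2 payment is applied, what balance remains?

$4,695.38

# | Opening | Interest | Payment | End bal
1 | $7,537.34 | $128.13 | $1,533.09 | $6,132.38
2 | $6,132.38 | $128.13 | $1,565.13 | $4,695.38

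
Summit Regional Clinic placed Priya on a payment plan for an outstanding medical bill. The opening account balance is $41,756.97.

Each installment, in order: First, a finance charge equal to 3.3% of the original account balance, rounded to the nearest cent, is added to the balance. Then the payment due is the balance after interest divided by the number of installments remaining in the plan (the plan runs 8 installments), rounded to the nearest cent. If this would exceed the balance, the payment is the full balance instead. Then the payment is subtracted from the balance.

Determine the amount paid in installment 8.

$8,964.77

Installment 1: $41,756.97 +$1,377.98 interest = $43,134.95; pay $5,391.87 → $37,743.08
Installment 2: $37,743.08 +$1,377.98 interest = $39,121.06; pay $5,588.72 → $33,532.34
Installment 3: $33,532.34 +$1,377.98 interest = $34,910.32; pay $5,818.39 → $29,091.93
Installment 4: $29,091.93 +$1,377.98 interest = $30,469.91; pay $6,093.98 → $24,375.93
Installment 5: $24,375.93 +$1,377.98 interest = $25,753.91; pay $6,438.48 → $19,315.43
Installment 6: $19,315.43 +$1,377.98 interest = $20,693.41; pay $6,897.80 → $13,795.61
Installment 7: $13,795.61 +$1,377.98 interest = $15,173.59; pay $7,586.80 → $7,586.79
Installment 8: $7,586.79 +$1,377.98 interest = $8,964.77; pay $8,964.77 → $0.00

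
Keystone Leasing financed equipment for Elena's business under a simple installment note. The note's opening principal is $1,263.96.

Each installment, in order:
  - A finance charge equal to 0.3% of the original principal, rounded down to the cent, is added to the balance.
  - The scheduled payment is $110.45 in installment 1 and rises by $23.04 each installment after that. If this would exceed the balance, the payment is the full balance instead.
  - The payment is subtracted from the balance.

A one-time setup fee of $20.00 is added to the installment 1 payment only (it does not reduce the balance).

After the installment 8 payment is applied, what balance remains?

# | Opening | Interest | Payment | Fee | End bal
1 | $1,263.96 | $3.79 | $110.45 | $20.00 | $1,157.30
2 | $1,157.30 | $3.79 | $133.49 | — | $1,027.60
3 | $1,027.60 | $3.79 | $156.53 | — | $874.86
4 | $874.86 | $3.79 | $179.57 | — | $699.08
5 | $699.08 | $3.79 | $202.61 | — | $500.26
6 | $500.26 | $3.79 | $225.65 | — | $278.40
7 | $278.40 | $3.79 | $248.69 | — | $33.50
8 | $33.50 | $3.79 | $37.29 | — | $0.00

$0.00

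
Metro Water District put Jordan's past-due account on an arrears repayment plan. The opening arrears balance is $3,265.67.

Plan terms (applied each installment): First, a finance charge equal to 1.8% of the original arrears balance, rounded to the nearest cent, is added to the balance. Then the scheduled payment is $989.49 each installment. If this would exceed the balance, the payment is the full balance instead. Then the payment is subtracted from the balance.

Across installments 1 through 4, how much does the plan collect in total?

Installment 1: opening $3,265.67; interest $58.78 → $3,324.45; payment $989.49; balance $2,334.96
Installment 2: opening $2,334.96; interest $58.78 → $2,393.74; payment $989.49; balance $1,404.25
Installment 3: opening $1,404.25; interest $58.78 → $1,463.03; payment $989.49; balance $473.54
Installment 4: opening $473.54; interest $58.78 → $532.32; payment $532.32; balance $0.00
Total paid: $3,500.79

$3,500.79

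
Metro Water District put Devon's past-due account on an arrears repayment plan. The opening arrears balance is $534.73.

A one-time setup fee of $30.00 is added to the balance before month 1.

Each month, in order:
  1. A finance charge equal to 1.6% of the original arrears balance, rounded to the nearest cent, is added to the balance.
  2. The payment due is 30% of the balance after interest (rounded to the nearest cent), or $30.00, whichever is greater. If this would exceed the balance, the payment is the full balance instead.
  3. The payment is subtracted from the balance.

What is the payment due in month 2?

$122.96

Month 1: opening $564.73; interest $8.56 → $573.29; payment $171.99; balance $401.30
Month 2: opening $401.30; interest $8.56 → $409.86; payment $122.96; balance $286.90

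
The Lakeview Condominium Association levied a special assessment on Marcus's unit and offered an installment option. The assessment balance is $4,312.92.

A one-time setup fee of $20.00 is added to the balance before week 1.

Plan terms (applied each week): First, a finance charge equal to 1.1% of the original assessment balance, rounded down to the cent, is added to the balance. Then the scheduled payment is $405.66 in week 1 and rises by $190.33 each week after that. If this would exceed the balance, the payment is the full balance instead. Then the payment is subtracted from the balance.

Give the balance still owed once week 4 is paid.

$1,758.06

Week 1: $4,332.92 +$47.44 interest = $4,380.36; pay $405.66 → $3,974.70
Week 2: $3,974.70 +$47.44 interest = $4,022.14; pay $595.99 → $3,426.15
Week 3: $3,426.15 +$47.44 interest = $3,473.59; pay $786.32 → $2,687.27
Week 4: $2,687.27 +$47.44 interest = $2,734.71; pay $976.65 → $1,758.06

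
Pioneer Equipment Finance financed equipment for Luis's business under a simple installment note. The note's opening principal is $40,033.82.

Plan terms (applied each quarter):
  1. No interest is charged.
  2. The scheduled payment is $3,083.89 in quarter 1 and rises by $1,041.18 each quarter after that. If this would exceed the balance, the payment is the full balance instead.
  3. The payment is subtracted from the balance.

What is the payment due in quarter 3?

$5,166.25

# | Opening | Payment | End bal
1 | $40,033.82 | $3,083.89 | $36,949.93
2 | $36,949.93 | $4,125.07 | $32,824.86
3 | $32,824.86 | $5,166.25 | $27,658.61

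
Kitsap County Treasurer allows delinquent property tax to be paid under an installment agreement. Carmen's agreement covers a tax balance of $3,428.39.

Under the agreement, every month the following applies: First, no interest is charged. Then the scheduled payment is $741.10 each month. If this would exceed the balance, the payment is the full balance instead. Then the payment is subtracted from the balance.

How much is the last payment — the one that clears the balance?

$463.99

Month 1: opening $3,428.39; payment $741.10; balance $2,687.29
Month 2: opening $2,687.29; payment $741.10; balance $1,946.19
Month 3: opening $1,946.19; payment $741.10; balance $1,205.09
Month 4: opening $1,205.09; payment $741.10; balance $463.99
Month 5: opening $463.99; payment $463.99; balance $0.00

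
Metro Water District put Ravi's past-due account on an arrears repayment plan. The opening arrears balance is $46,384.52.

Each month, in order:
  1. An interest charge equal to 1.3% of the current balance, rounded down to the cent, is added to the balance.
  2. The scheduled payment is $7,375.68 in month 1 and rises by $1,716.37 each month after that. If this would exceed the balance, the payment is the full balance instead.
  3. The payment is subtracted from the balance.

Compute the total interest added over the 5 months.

$1,898.42

# | Opening | Interest | Payment | End bal
1 | $46,384.52 | $602.99 | $7,375.68 | $39,611.83
2 | $39,611.83 | $514.95 | $9,092.05 | $31,034.73
3 | $31,034.73 | $403.45 | $10,808.42 | $20,629.76
4 | $20,629.76 | $268.18 | $12,524.79 | $8,373.15
5 | $8,373.15 | $108.85 | $8,482.00 | $0.00
Total interest: $602.99 + $514.95 + $403.45 + $268.18 + $108.85 = $1,898.42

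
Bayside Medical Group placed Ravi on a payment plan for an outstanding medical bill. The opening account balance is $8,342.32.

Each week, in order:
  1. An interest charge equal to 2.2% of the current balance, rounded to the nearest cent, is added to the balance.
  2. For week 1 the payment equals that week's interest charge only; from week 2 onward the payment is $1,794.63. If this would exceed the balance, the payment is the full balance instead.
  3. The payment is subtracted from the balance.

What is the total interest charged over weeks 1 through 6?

$738.86

Week 1: $8,342.32 +$183.53 interest = $8,525.85; pay $183.53 → $8,342.32
Week 2: $8,342.32 +$183.53 interest = $8,525.85; pay $1,794.63 → $6,731.22
Week 3: $6,731.22 +$148.09 interest = $6,879.31; pay $1,794.63 → $5,084.68
Week 4: $5,084.68 +$111.86 interest = $5,196.54; pay $1,794.63 → $3,401.91
Week 5: $3,401.91 +$74.84 interest = $3,476.75; pay $1,794.63 → $1,682.12
Week 6: $1,682.12 +$37.01 interest = $1,719.13; pay $1,719.13 → $0.00
Total interest: $183.53 + $183.53 + $148.09 + $111.86 + $74.84 + $37.01 = $738.86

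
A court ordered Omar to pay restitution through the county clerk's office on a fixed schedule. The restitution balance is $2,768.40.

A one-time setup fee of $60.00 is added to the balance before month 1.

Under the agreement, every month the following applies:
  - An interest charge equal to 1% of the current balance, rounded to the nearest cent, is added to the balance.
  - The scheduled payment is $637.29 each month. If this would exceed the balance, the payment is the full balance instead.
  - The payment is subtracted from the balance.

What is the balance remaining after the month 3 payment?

Month 1: opening $2,828.40; interest $28.28 → $2,856.68; payment $637.29; balance $2,219.39
Month 2: opening $2,219.39; interest $22.19 → $2,241.58; payment $637.29; balance $1,604.29
Month 3: opening $1,604.29; interest $16.04 → $1,620.33; payment $637.29; balance $983.04

$983.04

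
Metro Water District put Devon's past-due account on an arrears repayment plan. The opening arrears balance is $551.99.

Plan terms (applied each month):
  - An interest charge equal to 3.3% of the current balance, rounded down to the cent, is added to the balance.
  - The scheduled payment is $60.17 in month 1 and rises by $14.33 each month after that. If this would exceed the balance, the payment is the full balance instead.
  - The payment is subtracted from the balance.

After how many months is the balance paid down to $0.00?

Month 1: $551.99 +$18.21 interest = $570.20; pay $60.17 → $510.03
Month 2: $510.03 +$16.83 interest = $526.86; pay $74.50 → $452.36
Month 3: $452.36 +$14.92 interest = $467.28; pay $88.83 → $378.45
Month 4: $378.45 +$12.48 interest = $390.93; pay $103.16 → $287.77
Month 5: $287.77 +$9.49 interest = $297.26; pay $117.49 → $179.77
Month 6: $179.77 +$5.93 interest = $185.70; pay $131.82 → $53.88
Month 7: $53.88 +$1.77 interest = $55.65; pay $55.65 → $0.00
Balance reaches $0.00 in month 7.

7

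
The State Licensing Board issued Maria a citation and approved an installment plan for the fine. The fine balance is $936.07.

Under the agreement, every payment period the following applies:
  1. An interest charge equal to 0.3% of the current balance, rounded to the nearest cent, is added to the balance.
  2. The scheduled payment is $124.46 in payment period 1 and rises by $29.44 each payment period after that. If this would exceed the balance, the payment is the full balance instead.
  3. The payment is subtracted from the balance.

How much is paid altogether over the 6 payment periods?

$945.65

Payment period 1: $936.07 +$2.81 interest = $938.88; pay $124.46 → $814.42
Payment period 2: $814.42 +$2.44 interest = $816.86; pay $153.90 → $662.96
Payment period 3: $662.96 +$1.99 interest = $664.95; pay $183.34 → $481.61
Payment period 4: $481.61 +$1.44 interest = $483.05; pay $212.78 → $270.27
Payment period 5: $270.27 +$0.81 interest = $271.08; pay $242.22 → $28.86
Payment period 6: $28.86 +$0.09 interest = $28.95; pay $28.95 → $0.00
Total paid: $945.65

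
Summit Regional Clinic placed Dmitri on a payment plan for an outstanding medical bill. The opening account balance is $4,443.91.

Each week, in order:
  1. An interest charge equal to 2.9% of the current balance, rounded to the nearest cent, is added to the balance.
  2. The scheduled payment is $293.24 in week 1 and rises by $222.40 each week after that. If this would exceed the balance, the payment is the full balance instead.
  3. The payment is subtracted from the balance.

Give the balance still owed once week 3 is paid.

Week 1: $4,443.91 +$128.87 interest = $4,572.78; pay $293.24 → $4,279.54
Week 2: $4,279.54 +$124.11 interest = $4,403.65; pay $515.64 → $3,888.01
Week 3: $3,888.01 +$112.75 interest = $4,000.76; pay $738.04 → $3,262.72

$3,262.72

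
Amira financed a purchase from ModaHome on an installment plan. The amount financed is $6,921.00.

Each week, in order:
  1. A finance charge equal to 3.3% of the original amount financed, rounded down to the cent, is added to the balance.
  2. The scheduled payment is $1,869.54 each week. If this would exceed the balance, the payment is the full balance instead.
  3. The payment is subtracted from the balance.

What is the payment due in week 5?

$584.79

Week 1: opening $6,921.00; interest $228.39 → $7,149.39; payment $1,869.54; balance $5,279.85
Week 2: opening $5,279.85; interest $228.39 → $5,508.24; payment $1,869.54; balance $3,638.70
Week 3: opening $3,638.70; interest $228.39 → $3,867.09; payment $1,869.54; balance $1,997.55
Week 4: opening $1,997.55; interest $228.39 → $2,225.94; payment $1,869.54; balance $356.40
Week 5: opening $356.40; interest $228.39 → $584.79; payment $584.79; balance $0.00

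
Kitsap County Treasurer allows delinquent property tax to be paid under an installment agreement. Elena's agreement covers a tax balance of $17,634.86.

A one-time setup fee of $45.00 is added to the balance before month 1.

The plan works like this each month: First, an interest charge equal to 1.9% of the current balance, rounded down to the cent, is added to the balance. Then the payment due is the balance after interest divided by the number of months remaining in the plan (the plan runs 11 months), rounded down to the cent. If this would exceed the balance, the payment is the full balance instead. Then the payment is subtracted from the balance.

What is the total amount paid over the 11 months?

Month 1: opening $17,679.86; interest $335.91 → $18,015.77; payment $1,637.79; balance $16,377.98
Month 2: opening $16,377.98; interest $311.18 → $16,689.16; payment $1,668.91; balance $15,020.25
Month 3: opening $15,020.25; interest $285.38 → $15,305.63; payment $1,700.62; balance $13,605.01
Month 4: opening $13,605.01; interest $258.49 → $13,863.50; payment $1,732.93; balance $12,130.57
Month 5: opening $12,130.57; interest $230.48 → $12,361.05; payment $1,765.86; balance $10,595.19
Month 6: opening $10,595.19; interest $201.30 → $10,796.49; payment $1,799.41; balance $8,997.08
Month 7: opening $8,997.08; interest $170.94 → $9,168.02; payment $1,833.60; balance $7,334.42
Month 8: opening $7,334.42; interest $139.35 → $7,473.77; payment $1,868.44; balance $5,605.33
Month 9: opening $5,605.33; interest $106.50 → $5,711.83; payment $1,903.94; balance $3,807.89
Month 10: opening $3,807.89; interest $72.34 → $3,880.23; payment $1,940.11; balance $1,940.12
Month 11: opening $1,940.12; interest $36.86 → $1,976.98; payment $1,976.98; balance $0.00
Total paid: $19,828.59

$19,828.59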